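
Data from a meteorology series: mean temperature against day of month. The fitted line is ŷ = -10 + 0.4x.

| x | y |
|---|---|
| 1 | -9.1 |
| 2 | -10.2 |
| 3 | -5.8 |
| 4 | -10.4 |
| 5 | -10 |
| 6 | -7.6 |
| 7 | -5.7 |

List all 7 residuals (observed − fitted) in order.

x=1: ŷ = -10 + 0.4·1 = -9.6; r = -9.1 − (-9.6) = 0.5
x=2: ŷ = -10 + 0.4·2 = -9.2; r = -10.2 − (-9.2) = -1
x=3: ŷ = -10 + 0.4·3 = -8.8; r = -5.8 − (-8.8) = 3
x=4: ŷ = -10 + 0.4·4 = -8.4; r = -10.4 − (-8.4) = -2
x=5: ŷ = -10 + 0.4·5 = -8; r = -10 − (-8) = -2
x=6: ŷ = -10 + 0.4·6 = -7.6; r = -7.6 − (-7.6) = 0
x=7: ŷ = -10 + 0.4·7 = -7.2; r = -5.7 − (-7.2) = 1.5

0.5, -1, 3, -2, -2, 0, 1.5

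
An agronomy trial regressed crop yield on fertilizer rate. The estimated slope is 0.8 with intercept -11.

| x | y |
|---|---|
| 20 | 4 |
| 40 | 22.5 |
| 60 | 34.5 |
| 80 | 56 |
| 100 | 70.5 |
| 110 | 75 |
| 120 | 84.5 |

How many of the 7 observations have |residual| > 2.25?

x=20: ŷ = -11 + 0.8·20 = 5; r = 4 − 5 = -1
x=40: ŷ = -11 + 0.8·40 = 21; r = 22.5 − 21 = 1.5
x=60: ŷ = -11 + 0.8·60 = 37; r = 34.5 − 37 = -2.5
x=80: ŷ = -11 + 0.8·80 = 53; r = 56 − 53 = 3
x=100: ŷ = -11 + 0.8·100 = 69; r = 70.5 − 69 = 1.5
x=110: ŷ = -11 + 0.8·110 = 77; r = 75 − 77 = -2
x=120: ŷ = -11 + 0.8·120 = 85; r = 84.5 − 85 = -0.5
|r| > 2.25: x=60 (|r|=2.5), x=80 (|r|=3) → 2

2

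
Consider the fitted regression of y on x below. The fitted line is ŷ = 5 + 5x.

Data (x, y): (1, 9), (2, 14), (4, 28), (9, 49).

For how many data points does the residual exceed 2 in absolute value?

x=1: ŷ = 5 + 5·1 = 10; e = 9 − 10 = -1
x=2: ŷ = 5 + 5·2 = 15; e = 14 − 15 = -1
x=4: ŷ = 5 + 5·4 = 25; e = 28 − 25 = 3
x=9: ŷ = 5 + 5·9 = 50; e = 49 − 50 = -1
|e| > 2: x=4 (|e|=3) → 1

1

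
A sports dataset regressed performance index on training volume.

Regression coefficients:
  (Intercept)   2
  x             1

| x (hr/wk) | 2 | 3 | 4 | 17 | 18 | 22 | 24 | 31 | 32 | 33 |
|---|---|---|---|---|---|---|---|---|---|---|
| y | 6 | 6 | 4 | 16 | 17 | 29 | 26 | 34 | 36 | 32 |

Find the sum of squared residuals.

x=2: ŷ = 2 + 2 = 4; r = 6 − 4 = 2
x=3: ŷ = 2 + 3 = 5; r = 6 − 5 = 1
x=4: ŷ = 2 + 4 = 6; r = 4 − 6 = -2
x=17: ŷ = 2 + 17 = 19; r = 16 − 19 = -3
x=18: ŷ = 2 + 18 = 20; r = 17 − 20 = -3
x=22: ŷ = 2 + 22 = 24; r = 29 − 24 = 5
x=24: ŷ = 2 + 24 = 26; r = 26 − 26 = 0
x=31: ŷ = 2 + 31 = 33; r = 34 − 33 = 1
x=32: ŷ = 2 + 32 = 34; r = 36 − 34 = 2
x=33: ŷ = 2 + 33 = 35; r = 32 − 35 = -3
SSE = 4 + 1 + 4 + 9 + 9 + 25 + 0 + 1 + 4 + 9 = 66

SSE = 66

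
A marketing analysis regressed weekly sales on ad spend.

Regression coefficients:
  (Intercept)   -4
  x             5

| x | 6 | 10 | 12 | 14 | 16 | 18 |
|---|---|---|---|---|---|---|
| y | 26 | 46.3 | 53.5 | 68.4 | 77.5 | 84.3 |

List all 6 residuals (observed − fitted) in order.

x=6: ŷ = -4 + 5·6 = 26; r = 26 − 26 = 0
x=10: ŷ = -4 + 5·10 = 46; r = 46.3 − 46 = 0.3
x=12: ŷ = -4 + 5·12 = 56; r = 53.5 − 56 = -2.5
x=14: ŷ = -4 + 5·14 = 66; r = 68.4 − 66 = 2.4
x=16: ŷ = -4 + 5·16 = 76; r = 77.5 − 76 = 1.5
x=18: ŷ = -4 + 5·18 = 86; r = 84.3 − 86 = -1.7

0, 0.3, -2.5, 2.4, 1.5, -1.7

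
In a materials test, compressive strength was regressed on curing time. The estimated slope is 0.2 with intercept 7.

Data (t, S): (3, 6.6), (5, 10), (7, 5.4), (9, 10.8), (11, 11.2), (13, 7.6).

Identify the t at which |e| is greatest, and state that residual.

t = 7, e = -3

t=3: Ŝ = 7 + 0.2·3 = 7.6; e = 6.6 − 7.6 = -1
t=5: Ŝ = 7 + 0.2·5 = 8; e = 10 − 8 = 2
t=7: Ŝ = 7 + 0.2·7 = 8.4; e = 5.4 − 8.4 = -3
t=9: Ŝ = 7 + 0.2·9 = 8.8; e = 10.8 − 8.8 = 2
t=11: Ŝ = 7 + 0.2·11 = 9.2; e = 11.2 − 9.2 = 2
t=13: Ŝ = 7 + 0.2·13 = 9.6; e = 7.6 − 9.6 = -2
Largest |e| is 3 at t = 7, residual -3.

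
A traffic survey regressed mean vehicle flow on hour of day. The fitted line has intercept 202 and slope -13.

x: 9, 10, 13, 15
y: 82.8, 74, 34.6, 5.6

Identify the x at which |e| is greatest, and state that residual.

x = 9, e = -2.2

x=9: ŷ = 202 − 13·9 = 85; e = 82.8 − 85 = -2.2
x=10: ŷ = 202 − 13·10 = 72; e = 74 − 72 = 2
x=13: ŷ = 202 − 13·13 = 33; e = 34.6 − 33 = 1.6
x=15: ŷ = 202 − 13·15 = 7; e = 5.6 − 7 = -1.4
Largest |e| is 2.2 at x = 9, residual -2.2.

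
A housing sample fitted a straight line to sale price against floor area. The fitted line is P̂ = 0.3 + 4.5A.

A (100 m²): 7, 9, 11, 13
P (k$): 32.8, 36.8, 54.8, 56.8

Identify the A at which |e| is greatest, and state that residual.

A = 11, e = 5

A=7: P̂ = 0.3 + 4.5·7 = 31.8; e = 32.8 − 31.8 = 1
A=9: P̂ = 0.3 + 4.5·9 = 40.8; e = 36.8 − 40.8 = -4
A=11: P̂ = 0.3 + 4.5·11 = 49.8; e = 54.8 − 49.8 = 5
A=13: P̂ = 0.3 + 4.5·13 = 58.8; e = 56.8 − 58.8 = -2
Largest |e| is 5 at A = 11, residual 5.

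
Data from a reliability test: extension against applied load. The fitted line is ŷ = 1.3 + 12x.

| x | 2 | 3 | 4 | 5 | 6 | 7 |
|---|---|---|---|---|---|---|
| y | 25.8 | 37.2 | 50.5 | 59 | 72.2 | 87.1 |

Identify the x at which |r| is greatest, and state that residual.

x=2: ŷ = 1.3 + 12·2 = 25.3; r = 25.8 − 25.3 = 0.5
x=3: ŷ = 1.3 + 12·3 = 37.3; r = 37.2 − 37.3 = -0.1
x=4: ŷ = 1.3 + 12·4 = 49.3; r = 50.5 − 49.3 = 1.2
x=5: ŷ = 1.3 + 12·5 = 61.3; r = 59 − 61.3 = -2.3
x=6: ŷ = 1.3 + 12·6 = 73.3; r = 72.2 − 73.3 = -1.1
x=7: ŷ = 1.3 + 12·7 = 85.3; r = 87.1 − 85.3 = 1.8
Largest |r| is 2.3 at x = 5, residual -2.3.

x = 5, r = -2.3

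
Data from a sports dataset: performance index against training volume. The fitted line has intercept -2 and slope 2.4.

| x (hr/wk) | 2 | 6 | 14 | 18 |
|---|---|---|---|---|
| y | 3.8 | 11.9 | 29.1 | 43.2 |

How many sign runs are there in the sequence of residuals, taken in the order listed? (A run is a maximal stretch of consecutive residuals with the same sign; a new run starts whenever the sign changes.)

x=2: ŷ = -2 + 2.4·2 = 2.8; e = 3.8 − 2.8 = 1
x=6: ŷ = -2 + 2.4·6 = 12.4; e = 11.9 − 12.4 = -0.5
x=14: ŷ = -2 + 2.4·14 = 31.6; e = 29.1 − 31.6 = -2.5
x=18: ŷ = -2 + 2.4·18 = 41.2; e = 43.2 − 41.2 = 2
Signs: + − − +
Runs: +×1, −×2, +×1 → 3

3 runs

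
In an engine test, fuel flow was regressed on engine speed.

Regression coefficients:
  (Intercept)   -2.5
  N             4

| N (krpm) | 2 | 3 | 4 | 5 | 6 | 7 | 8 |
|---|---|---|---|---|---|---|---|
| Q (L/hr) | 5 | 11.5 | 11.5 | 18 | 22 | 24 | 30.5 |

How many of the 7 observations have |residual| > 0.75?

N=2: ŷ = -2.5 + 4·2 = 5.5; e = 5 − 5.5 = -0.5
N=3: ŷ = -2.5 + 4·3 = 9.5; e = 11.5 − 9.5 = 2
N=4: ŷ = -2.5 + 4·4 = 13.5; e = 11.5 − 13.5 = -2
N=5: ŷ = -2.5 + 4·5 = 17.5; e = 18 − 17.5 = 0.5
N=6: ŷ = -2.5 + 4·6 = 21.5; e = 22 − 21.5 = 0.5
N=7: ŷ = -2.5 + 4·7 = 25.5; e = 24 − 25.5 = -1.5
N=8: ŷ = -2.5 + 4·8 = 29.5; e = 30.5 − 29.5 = 1
|e| > 0.75: N=3 (|e|=2), N=4 (|e|=2), N=7 (|e|=1.5), N=8 (|e|=1) → 4

4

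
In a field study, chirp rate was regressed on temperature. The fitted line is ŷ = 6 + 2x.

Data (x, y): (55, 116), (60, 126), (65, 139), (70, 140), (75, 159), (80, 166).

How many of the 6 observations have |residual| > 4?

1

x=55: ŷ = 6 + 2·55 = 116; e = 116 − 116 = 0
x=60: ŷ = 6 + 2·60 = 126; e = 126 − 126 = 0
x=65: ŷ = 6 + 2·65 = 136; e = 139 − 136 = 3
x=70: ŷ = 6 + 2·70 = 146; e = 140 − 146 = -6
x=75: ŷ = 6 + 2·75 = 156; e = 159 − 156 = 3
x=80: ŷ = 6 + 2·80 = 166; e = 166 − 166 = 0
|e| > 4: x=70 (|e|=6) → 1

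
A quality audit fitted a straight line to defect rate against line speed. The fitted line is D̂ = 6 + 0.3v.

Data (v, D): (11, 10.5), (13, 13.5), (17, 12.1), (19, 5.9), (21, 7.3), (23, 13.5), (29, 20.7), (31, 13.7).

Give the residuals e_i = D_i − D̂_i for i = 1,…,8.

v=11: D̂ = 6 + 0.3·11 = 9.3; e = 10.5 − 9.3 = 1.2
v=13: D̂ = 6 + 0.3·13 = 9.9; e = 13.5 − 9.9 = 3.6
v=17: D̂ = 6 + 0.3·17 = 11.1; e = 12.1 − 11.1 = 1
v=19: D̂ = 6 + 0.3·19 = 11.7; e = 5.9 − 11.7 = -5.8
v=21: D̂ = 6 + 0.3·21 = 12.3; e = 7.3 − 12.3 = -5
v=23: D̂ = 6 + 0.3·23 = 12.9; e = 13.5 − 12.9 = 0.6
v=29: D̂ = 6 + 0.3·29 = 14.7; e = 20.7 − 14.7 = 6
v=31: D̂ = 6 + 0.3·31 = 15.3; e = 13.7 − 15.3 = -1.6

1.2, 3.6, 1, -5.8, -5, 0.6, 6, -1.6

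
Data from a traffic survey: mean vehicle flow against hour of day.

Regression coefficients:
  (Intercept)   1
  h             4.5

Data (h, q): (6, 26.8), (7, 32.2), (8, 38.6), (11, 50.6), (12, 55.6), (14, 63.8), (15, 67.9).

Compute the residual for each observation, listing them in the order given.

h=6: ŷ = 1 + 4.5·6 = 28; e = 26.8 − 28 = -1.2
h=7: ŷ = 1 + 4.5·7 = 32.5; e = 32.2 − 32.5 = -0.3
h=8: ŷ = 1 + 4.5·8 = 37; e = 38.6 − 37 = 1.6
h=11: ŷ = 1 + 4.5·11 = 50.5; e = 50.6 − 50.5 = 0.1
h=12: ŷ = 1 + 4.5·12 = 55; e = 55.6 − 55 = 0.6
h=14: ŷ = 1 + 4.5·14 = 64; e = 63.8 − 64 = -0.2
h=15: ŷ = 1 + 4.5·15 = 68.5; e = 67.9 − 68.5 = -0.6

-1.2, -0.3, 1.6, 0.1, 0.6, -0.2, -0.6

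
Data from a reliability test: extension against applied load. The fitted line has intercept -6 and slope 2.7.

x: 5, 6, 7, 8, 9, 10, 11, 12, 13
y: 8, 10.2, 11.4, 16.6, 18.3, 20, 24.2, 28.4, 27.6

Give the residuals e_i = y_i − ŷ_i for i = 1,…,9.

x=5: ŷ = -6 + 2.7·5 = 7.5; e = 8 − 7.5 = 0.5
x=6: ŷ = -6 + 2.7·6 = 10.2; e = 10.2 − 10.2 = 0
x=7: ŷ = -6 + 2.7·7 = 12.9; e = 11.4 − 12.9 = -1.5
x=8: ŷ = -6 + 2.7·8 = 15.6; e = 16.6 − 15.6 = 1
x=9: ŷ = -6 + 2.7·9 = 18.3; e = 18.3 − 18.3 = 0
x=10: ŷ = -6 + 2.7·10 = 21; e = 20 − 21 = -1
x=11: ŷ = -6 + 2.7·11 = 23.7; e = 24.2 − 23.7 = 0.5
x=12: ŷ = -6 + 2.7·12 = 26.4; e = 28.4 − 26.4 = 2
x=13: ŷ = -6 + 2.7·13 = 29.1; e = 27.6 − 29.1 = -1.5

0.5, 0, -1.5, 1, 0, -1, 0.5, 2, -1.5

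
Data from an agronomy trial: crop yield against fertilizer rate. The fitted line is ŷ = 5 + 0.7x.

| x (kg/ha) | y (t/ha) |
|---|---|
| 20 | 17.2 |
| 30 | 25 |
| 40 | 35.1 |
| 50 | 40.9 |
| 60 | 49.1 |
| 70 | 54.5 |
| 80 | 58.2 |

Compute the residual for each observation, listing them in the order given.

x=20: ŷ = 5 + 0.7·20 = 19; r = 17.2 − 19 = -1.8
x=30: ŷ = 5 + 0.7·30 = 26; r = 25 − 26 = -1
x=40: ŷ = 5 + 0.7·40 = 33; r = 35.1 − 33 = 2.1
x=50: ŷ = 5 + 0.7·50 = 40; r = 40.9 − 40 = 0.9
x=60: ŷ = 5 + 0.7·60 = 47; r = 49.1 − 47 = 2.1
x=70: ŷ = 5 + 0.7·70 = 54; r = 54.5 − 54 = 0.5
x=80: ŷ = 5 + 0.7·80 = 61; r = 58.2 − 61 = -2.8

-1.8, -1, 2.1, 0.9, 2.1, 0.5, -2.8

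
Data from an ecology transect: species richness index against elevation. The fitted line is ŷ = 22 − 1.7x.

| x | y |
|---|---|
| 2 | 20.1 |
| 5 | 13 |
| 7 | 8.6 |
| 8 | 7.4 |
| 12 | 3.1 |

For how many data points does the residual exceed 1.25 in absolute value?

3

x=2: ŷ = 22 − 1.7·2 = 18.6; r = 20.1 − 18.6 = 1.5
x=5: ŷ = 22 − 1.7·5 = 13.5; r = 13 − 13.5 = -0.5
x=7: ŷ = 22 − 1.7·7 = 10.1; r = 8.6 − 10.1 = -1.5
x=8: ŷ = 22 − 1.7·8 = 8.4; r = 7.4 − 8.4 = -1
x=12: ŷ = 22 − 1.7·12 = 1.6; r = 3.1 − 1.6 = 1.5
|r| > 1.25: x=2 (|r|=1.5), x=7 (|r|=1.5), x=12 (|r|=1.5) → 3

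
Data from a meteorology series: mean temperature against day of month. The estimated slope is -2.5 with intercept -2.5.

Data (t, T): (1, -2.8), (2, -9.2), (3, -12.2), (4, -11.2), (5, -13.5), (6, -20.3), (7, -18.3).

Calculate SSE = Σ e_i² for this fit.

t=1: ŷ = -2.5 − 2.5·1 = -5; e = -2.8 − (-5) = 2.2
t=2: ŷ = -2.5 − 2.5·2 = -7.5; e = -9.2 − (-7.5) = -1.7
t=3: ŷ = -2.5 − 2.5·3 = -10; e = -12.2 − (-10) = -2.2
t=4: ŷ = -2.5 − 2.5·4 = -12.5; e = -11.2 − (-12.5) = 1.3
t=5: ŷ = -2.5 − 2.5·5 = -15; e = -13.5 − (-15) = 1.5
t=6: ŷ = -2.5 − 2.5·6 = -17.5; e = -20.3 − (-17.5) = -2.8
t=7: ŷ = -2.5 − 2.5·7 = -20; e = -18.3 − (-20) = 1.7
SSE = 4.84 + 2.89 + 4.84 + 1.69 + 2.25 + 7.84 + 2.89 = 27.24

SSE = 27.24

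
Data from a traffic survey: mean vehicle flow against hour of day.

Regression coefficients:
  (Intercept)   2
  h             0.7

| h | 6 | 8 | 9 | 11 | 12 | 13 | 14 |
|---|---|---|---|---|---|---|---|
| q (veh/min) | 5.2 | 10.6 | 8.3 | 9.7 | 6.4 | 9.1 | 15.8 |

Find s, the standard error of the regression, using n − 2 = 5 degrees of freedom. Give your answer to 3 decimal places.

h=6: ŷ = 2 + 0.7·6 = 6.2; r = 5.2 − 6.2 = -1
h=8: ŷ = 2 + 0.7·8 = 7.6; r = 10.6 − 7.6 = 3
h=9: ŷ = 2 + 0.7·9 = 8.3; r = 8.3 − 8.3 = 0
h=11: ŷ = 2 + 0.7·11 = 9.7; r = 9.7 − 9.7 = 0
h=12: ŷ = 2 + 0.7·12 = 10.4; r = 6.4 − 10.4 = -4
h=13: ŷ = 2 + 0.7·13 = 11.1; r = 9.1 − 11.1 = -2
h=14: ŷ = 2 + 0.7·14 = 11.8; r = 15.8 − 11.8 = 4
SSE = 1 + 9 + 0 + 0 + 16 + 4 + 16 = 46
s = √(46/5) = √9.2 ≈ 3.033

s = 3.033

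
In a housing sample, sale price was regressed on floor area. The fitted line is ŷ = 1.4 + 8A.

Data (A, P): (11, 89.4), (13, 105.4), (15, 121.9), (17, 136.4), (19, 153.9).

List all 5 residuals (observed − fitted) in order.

0, 0, 0.5, -1, 0.5

A=11: ŷ = 1.4 + 8·11 = 89.4; e = 89.4 − 89.4 = 0
A=13: ŷ = 1.4 + 8·13 = 105.4; e = 105.4 − 105.4 = 0
A=15: ŷ = 1.4 + 8·15 = 121.4; e = 121.9 − 121.4 = 0.5
A=17: ŷ = 1.4 + 8·17 = 137.4; e = 136.4 − 137.4 = -1
A=19: ŷ = 1.4 + 8·19 = 153.4; e = 153.9 − 153.4 = 0.5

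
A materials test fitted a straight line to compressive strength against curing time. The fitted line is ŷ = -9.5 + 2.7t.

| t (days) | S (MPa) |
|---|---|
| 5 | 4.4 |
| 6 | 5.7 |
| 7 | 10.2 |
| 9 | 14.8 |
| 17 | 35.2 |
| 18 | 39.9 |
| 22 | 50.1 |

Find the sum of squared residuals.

SSE = 3.92

t=5: ŷ = -9.5 + 2.7·5 = 4; r = 4.4 − 4 = 0.4
t=6: ŷ = -9.5 + 2.7·6 = 6.7; r = 5.7 − 6.7 = -1
t=7: ŷ = -9.5 + 2.7·7 = 9.4; r = 10.2 − 9.4 = 0.8
t=9: ŷ = -9.5 + 2.7·9 = 14.8; r = 14.8 − 14.8 = 0
t=17: ŷ = -9.5 + 2.7·17 = 36.4; r = 35.2 − 36.4 = -1.2
t=18: ŷ = -9.5 + 2.7·18 = 39.1; r = 39.9 − 39.1 = 0.8
t=22: ŷ = -9.5 + 2.7·22 = 49.9; r = 50.1 − 49.9 = 0.2
SSE = 0.16 + 1 + 0.64 + 0 + 1.44 + 0.64 + 0.04 = 3.92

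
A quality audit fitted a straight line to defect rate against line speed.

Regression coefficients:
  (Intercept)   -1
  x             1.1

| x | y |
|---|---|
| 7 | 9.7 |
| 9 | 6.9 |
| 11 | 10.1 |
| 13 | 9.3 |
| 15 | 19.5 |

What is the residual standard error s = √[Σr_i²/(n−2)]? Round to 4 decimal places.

s = 3.9158

x=7: ŷ = -1 + 1.1·7 = 6.7; r = 9.7 − 6.7 = 3
x=9: ŷ = -1 + 1.1·9 = 8.9; r = 6.9 − 8.9 = -2
x=11: ŷ = -1 + 1.1·11 = 11.1; r = 10.1 − 11.1 = -1
x=13: ŷ = -1 + 1.1·13 = 13.3; r = 9.3 − 13.3 = -4
x=15: ŷ = -1 + 1.1·15 = 15.5; r = 19.5 − 15.5 = 4
SSE = 9 + 4 + 1 + 16 + 16 = 46
s = √(46/3) = √15.3333 ≈ 3.9158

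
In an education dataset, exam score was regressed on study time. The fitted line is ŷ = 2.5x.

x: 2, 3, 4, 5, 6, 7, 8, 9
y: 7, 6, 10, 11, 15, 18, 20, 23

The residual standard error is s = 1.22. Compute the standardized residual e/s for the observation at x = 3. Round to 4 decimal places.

-1.2295

ŷ = 2.5·3 = 7.5
e = 6 − 7.5 = -1.5
e/s = -1.5 / 1.22 = -1.2295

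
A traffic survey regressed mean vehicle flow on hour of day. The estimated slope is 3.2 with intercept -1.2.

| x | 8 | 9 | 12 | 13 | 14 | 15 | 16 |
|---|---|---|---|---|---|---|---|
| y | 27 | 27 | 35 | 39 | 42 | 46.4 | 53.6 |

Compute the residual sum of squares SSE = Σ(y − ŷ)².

SSE = 29.6

x=8: ŷ = -1.2 + 3.2·8 = 24.4; e = 27 − 24.4 = 2.6
x=9: ŷ = -1.2 + 3.2·9 = 27.6; e = 27 − 27.6 = -0.6
x=12: ŷ = -1.2 + 3.2·12 = 37.2; e = 35 − 37.2 = -2.2
x=13: ŷ = -1.2 + 3.2·13 = 40.4; e = 39 − 40.4 = -1.4
x=14: ŷ = -1.2 + 3.2·14 = 43.6; e = 42 − 43.6 = -1.6
x=15: ŷ = -1.2 + 3.2·15 = 46.8; e = 46.4 − 46.8 = -0.4
x=16: ŷ = -1.2 + 3.2·16 = 50; e = 53.6 − 50 = 3.6
SSE = 6.76 + 0.36 + 4.84 + 1.96 + 2.56 + 0.16 + 12.96 = 29.6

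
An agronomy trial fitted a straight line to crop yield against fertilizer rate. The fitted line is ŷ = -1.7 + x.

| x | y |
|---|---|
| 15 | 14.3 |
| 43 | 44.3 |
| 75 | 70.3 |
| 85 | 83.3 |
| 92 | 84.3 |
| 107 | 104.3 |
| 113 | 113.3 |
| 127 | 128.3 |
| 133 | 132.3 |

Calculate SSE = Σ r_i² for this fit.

SSE = 70

x=15: ŷ = -1.7 + 15 = 13.3; r = 14.3 − 13.3 = 1
x=43: ŷ = -1.7 + 43 = 41.3; r = 44.3 − 41.3 = 3
x=75: ŷ = -1.7 + 75 = 73.3; r = 70.3 − 73.3 = -3
x=85: ŷ = -1.7 + 85 = 83.3; r = 83.3 − 83.3 = 0
x=92: ŷ = -1.7 + 92 = 90.3; r = 84.3 − 90.3 = -6
x=107: ŷ = -1.7 + 107 = 105.3; r = 104.3 − 105.3 = -1
x=113: ŷ = -1.7 + 113 = 111.3; r = 113.3 − 111.3 = 2
x=127: ŷ = -1.7 + 127 = 125.3; r = 128.3 − 125.3 = 3
x=133: ŷ = -1.7 + 133 = 131.3; r = 132.3 − 131.3 = 1
SSE = 1 + 9 + 9 + 0 + 36 + 1 + 4 + 9 + 1 = 70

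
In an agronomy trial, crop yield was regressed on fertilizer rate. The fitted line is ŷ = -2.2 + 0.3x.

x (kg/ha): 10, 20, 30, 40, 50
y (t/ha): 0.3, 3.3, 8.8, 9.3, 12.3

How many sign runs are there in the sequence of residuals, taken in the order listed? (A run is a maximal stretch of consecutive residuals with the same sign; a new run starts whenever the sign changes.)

x=10: ŷ = -2.2 + 0.3·10 = 0.8; r = 0.3 − 0.8 = -0.5
x=20: ŷ = -2.2 + 0.3·20 = 3.8; r = 3.3 − 3.8 = -0.5
x=30: ŷ = -2.2 + 0.3·30 = 6.8; r = 8.8 − 6.8 = 2
x=40: ŷ = -2.2 + 0.3·40 = 9.8; r = 9.3 − 9.8 = -0.5
x=50: ŷ = -2.2 + 0.3·50 = 12.8; r = 12.3 − 12.8 = -0.5
Signs: − − + − −
Runs: −×2, +×1, −×2 → 3

3 runs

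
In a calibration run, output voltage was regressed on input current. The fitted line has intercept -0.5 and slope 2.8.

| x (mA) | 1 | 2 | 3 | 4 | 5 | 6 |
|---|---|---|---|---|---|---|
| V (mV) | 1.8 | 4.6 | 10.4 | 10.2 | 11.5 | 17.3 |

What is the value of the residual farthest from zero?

e = 2.5

x=1: V̂ = -0.5 + 2.8·1 = 2.3; e = 1.8 − 2.3 = -0.5
x=2: V̂ = -0.5 + 2.8·2 = 5.1; e = 4.6 − 5.1 = -0.5
x=3: V̂ = -0.5 + 2.8·3 = 7.9; e = 10.4 − 7.9 = 2.5
x=4: V̂ = -0.5 + 2.8·4 = 10.7; e = 10.2 − 10.7 = -0.5
x=5: V̂ = -0.5 + 2.8·5 = 13.5; e = 11.5 − 13.5 = -2
x=6: V̂ = -0.5 + 2.8·6 = 16.3; e = 17.3 − 16.3 = 1
Largest |e| is 2.5 at x = 3, residual 2.5.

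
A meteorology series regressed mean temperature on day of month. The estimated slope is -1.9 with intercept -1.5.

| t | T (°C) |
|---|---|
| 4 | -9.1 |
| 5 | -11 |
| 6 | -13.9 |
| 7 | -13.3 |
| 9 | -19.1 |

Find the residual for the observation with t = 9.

ŷ = -1.5 − 1.9·9 = -18.6
r = -19.1 − (-18.6) = -0.5

r = -0.5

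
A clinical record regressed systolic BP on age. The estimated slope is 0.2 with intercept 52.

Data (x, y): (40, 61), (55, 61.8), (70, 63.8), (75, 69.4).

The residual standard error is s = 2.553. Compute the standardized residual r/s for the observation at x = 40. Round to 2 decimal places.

ŷ = 52 + 0.2·40 = 60
r = 61 − 60 = 1
r/s = 1 / 2.553 = 0.39

0.39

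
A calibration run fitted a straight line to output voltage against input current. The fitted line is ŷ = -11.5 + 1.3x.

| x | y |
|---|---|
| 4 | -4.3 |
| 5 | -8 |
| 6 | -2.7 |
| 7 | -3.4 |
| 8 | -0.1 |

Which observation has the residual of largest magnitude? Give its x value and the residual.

x=4: ŷ = -11.5 + 1.3·4 = -6.3; e = -4.3 − (-6.3) = 2
x=5: ŷ = -11.5 + 1.3·5 = -5; e = -8 − (-5) = -3
x=6: ŷ = -11.5 + 1.3·6 = -3.7; e = -2.7 − (-3.7) = 1
x=7: ŷ = -11.5 + 1.3·7 = -2.4; e = -3.4 − (-2.4) = -1
x=8: ŷ = -11.5 + 1.3·8 = -1.1; e = -0.1 − (-1.1) = 1
Largest |e| is 3 at x = 5, residual -3.

x = 5, e = -3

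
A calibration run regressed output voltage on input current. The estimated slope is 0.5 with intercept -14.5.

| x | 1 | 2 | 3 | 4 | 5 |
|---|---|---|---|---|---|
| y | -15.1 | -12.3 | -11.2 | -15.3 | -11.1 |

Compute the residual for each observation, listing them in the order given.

x=1: ŷ = -14.5 + 0.5·1 = -14; r = -15.1 − (-14) = -1.1
x=2: ŷ = -14.5 + 0.5·2 = -13.5; r = -12.3 − (-13.5) = 1.2
x=3: ŷ = -14.5 + 0.5·3 = -13; r = -11.2 − (-13) = 1.8
x=4: ŷ = -14.5 + 0.5·4 = -12.5; r = -15.3 − (-12.5) = -2.8
x=5: ŷ = -14.5 + 0.5·5 = -12; r = -11.1 − (-12) = 0.9

-1.1, 1.2, 1.8, -2.8, 0.9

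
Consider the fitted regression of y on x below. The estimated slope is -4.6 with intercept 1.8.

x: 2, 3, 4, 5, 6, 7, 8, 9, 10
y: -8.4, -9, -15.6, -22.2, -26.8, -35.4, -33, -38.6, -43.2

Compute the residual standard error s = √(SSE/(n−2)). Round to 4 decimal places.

x=2: ŷ = 1.8 − 4.6·2 = -7.4; e = -8.4 − (-7.4) = -1
x=3: ŷ = 1.8 − 4.6·3 = -12; e = -9 − (-12) = 3
x=4: ŷ = 1.8 − 4.6·4 = -16.6; e = -15.6 − (-16.6) = 1
x=5: ŷ = 1.8 − 4.6·5 = -21.2; e = -22.2 − (-21.2) = -1
x=6: ŷ = 1.8 − 4.6·6 = -25.8; e = -26.8 − (-25.8) = -1
x=7: ŷ = 1.8 − 4.6·7 = -30.4; e = -35.4 − (-30.4) = -5
x=8: ŷ = 1.8 − 4.6·8 = -35; e = -33 − (-35) = 2
x=9: ŷ = 1.8 − 4.6·9 = -39.6; e = -38.6 − (-39.6) = 1
x=10: ŷ = 1.8 − 4.6·10 = -44.2; e = -43.2 − (-44.2) = 1
SSE = 1 + 9 + 1 + 1 + 1 + 25 + 4 + 1 + 1 = 44
s = √(44/7) = √6.28571 ≈ 2.5071

s = 2.5071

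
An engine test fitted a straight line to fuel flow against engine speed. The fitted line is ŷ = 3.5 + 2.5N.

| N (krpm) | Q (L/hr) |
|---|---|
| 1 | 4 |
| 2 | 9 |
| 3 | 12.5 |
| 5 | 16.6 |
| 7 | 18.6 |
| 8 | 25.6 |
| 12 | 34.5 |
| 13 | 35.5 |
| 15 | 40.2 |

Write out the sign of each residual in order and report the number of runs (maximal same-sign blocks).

N=1: ŷ = 3.5 + 2.5·1 = 6; r = 4 − 6 = -2
N=2: ŷ = 3.5 + 2.5·2 = 8.5; r = 9 − 8.5 = 0.5
N=3: ŷ = 3.5 + 2.5·3 = 11; r = 12.5 − 11 = 1.5
N=5: ŷ = 3.5 + 2.5·5 = 16; r = 16.6 − 16 = 0.6
N=7: ŷ = 3.5 + 2.5·7 = 21; r = 18.6 − 21 = -2.4
N=8: ŷ = 3.5 + 2.5·8 = 23.5; r = 25.6 − 23.5 = 2.1
N=12: ŷ = 3.5 + 2.5·12 = 33.5; r = 34.5 − 33.5 = 1
N=13: ŷ = 3.5 + 2.5·13 = 36; r = 35.5 − 36 = -0.5
N=15: ŷ = 3.5 + 2.5·15 = 41; r = 40.2 − 41 = -0.8
Signs: − + + + − + + − −
Runs: −×1, +×3, −×1, +×2, −×2 → 5

5 runs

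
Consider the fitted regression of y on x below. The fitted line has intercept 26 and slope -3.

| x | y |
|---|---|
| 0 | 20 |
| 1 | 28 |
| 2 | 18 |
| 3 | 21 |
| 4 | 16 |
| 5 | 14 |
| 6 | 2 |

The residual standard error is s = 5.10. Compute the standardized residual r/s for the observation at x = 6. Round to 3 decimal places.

ŷ = 26 − 3·6 = 8
r = 2 − 8 = -6
r/s = -6 / 5.10 = -1.176

-1.176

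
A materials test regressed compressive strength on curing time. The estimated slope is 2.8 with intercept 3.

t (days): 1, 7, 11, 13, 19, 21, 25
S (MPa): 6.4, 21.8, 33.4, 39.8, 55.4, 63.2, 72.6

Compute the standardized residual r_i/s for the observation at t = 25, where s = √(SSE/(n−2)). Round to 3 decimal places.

-0.443

t=1: Ŝ = 3 + 2.8·1 = 5.8; r = 6.4 − 5.8 = 0.6
t=7: Ŝ = 3 + 2.8·7 = 22.6; r = 21.8 − 22.6 = -0.8
t=11: Ŝ = 3 + 2.8·11 = 33.8; r = 33.4 − 33.8 = -0.4
t=13: Ŝ = 3 + 2.8·13 = 39.4; r = 39.8 − 39.4 = 0.4
t=19: Ŝ = 3 + 2.8·19 = 56.2; r = 55.4 − 56.2 = -0.8
t=21: Ŝ = 3 + 2.8·21 = 61.8; r = 63.2 − 61.8 = 1.4
t=25: Ŝ = 3 + 2.8·25 = 73; r = 72.6 − 73 = -0.4
SSE = 0.36 + 0.64 + 0.16 + 0.16 + 0.64 + 1.96 + 0.16 = 4.08
s = √(4.08/5) = 0.903327
r/s = -0.4 / 0.903327 = -0.443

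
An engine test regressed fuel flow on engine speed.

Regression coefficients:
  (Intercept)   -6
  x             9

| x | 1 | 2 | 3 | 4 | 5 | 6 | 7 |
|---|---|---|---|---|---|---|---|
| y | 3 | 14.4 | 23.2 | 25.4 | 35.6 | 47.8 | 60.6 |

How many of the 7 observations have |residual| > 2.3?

x=1: ŷ = -6 + 9·1 = 3; r = 3 − 3 = 0
x=2: ŷ = -6 + 9·2 = 12; r = 14.4 − 12 = 2.4
x=3: ŷ = -6 + 9·3 = 21; r = 23.2 − 21 = 2.2
x=4: ŷ = -6 + 9·4 = 30; r = 25.4 − 30 = -4.6
x=5: ŷ = -6 + 9·5 = 39; r = 35.6 − 39 = -3.4
x=6: ŷ = -6 + 9·6 = 48; r = 47.8 − 48 = -0.2
x=7: ŷ = -6 + 9·7 = 57; r = 60.6 − 57 = 3.6
|r| > 2.3: x=2 (|r|=2.4), x=4 (|r|=4.6), x=5 (|r|=3.4), x=7 (|r|=3.6) → 4

4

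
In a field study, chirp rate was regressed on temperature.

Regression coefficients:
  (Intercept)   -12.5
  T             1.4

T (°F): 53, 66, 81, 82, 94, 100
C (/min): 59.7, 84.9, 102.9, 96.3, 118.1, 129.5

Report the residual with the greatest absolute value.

e = -6

T=53: ŷ = -12.5 + 1.4·53 = 61.7; e = 59.7 − 61.7 = -2
T=66: ŷ = -12.5 + 1.4·66 = 79.9; e = 84.9 − 79.9 = 5
T=81: ŷ = -12.5 + 1.4·81 = 100.9; e = 102.9 − 100.9 = 2
T=82: ŷ = -12.5 + 1.4·82 = 102.3; e = 96.3 − 102.3 = -6
T=94: ŷ = -12.5 + 1.4·94 = 119.1; e = 118.1 − 119.1 = -1
T=100: ŷ = -12.5 + 1.4·100 = 127.5; e = 129.5 − 127.5 = 2
Largest |e| is 6 at T = 82, residual -6.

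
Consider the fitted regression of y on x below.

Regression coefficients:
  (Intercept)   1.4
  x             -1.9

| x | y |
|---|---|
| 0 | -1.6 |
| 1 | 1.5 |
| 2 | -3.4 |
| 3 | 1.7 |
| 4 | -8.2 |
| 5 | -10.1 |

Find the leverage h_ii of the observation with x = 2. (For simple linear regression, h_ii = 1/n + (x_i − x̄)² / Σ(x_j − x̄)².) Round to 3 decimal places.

h = 0.181

x̄ = (0 + 1 + 2 + 3 + 4 + 5)/6 = 2.5
Σ(x − x̄)² = 6.25 + 2.25 + 0.25 + 0.25 + 2.25 + 6.25 = 17.5
h = 1/6 + (-0.5)²/17.5 = 0.166667 + 0.0142857 = 0.181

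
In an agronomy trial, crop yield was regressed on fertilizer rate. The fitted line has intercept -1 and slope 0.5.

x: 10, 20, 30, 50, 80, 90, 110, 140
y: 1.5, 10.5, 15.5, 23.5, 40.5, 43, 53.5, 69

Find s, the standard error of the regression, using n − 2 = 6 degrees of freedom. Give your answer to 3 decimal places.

s = 1.555

x=10: ŷ = -1 + 0.5·10 = 4; r = 1.5 − 4 = -2.5
x=20: ŷ = -1 + 0.5·20 = 9; r = 10.5 − 9 = 1.5
x=30: ŷ = -1 + 0.5·30 = 14; r = 15.5 − 14 = 1.5
x=50: ŷ = -1 + 0.5·50 = 24; r = 23.5 − 24 = -0.5
x=80: ŷ = -1 + 0.5·80 = 39; r = 40.5 − 39 = 1.5
x=90: ŷ = -1 + 0.5·90 = 44; r = 43 − 44 = -1
x=110: ŷ = -1 + 0.5·110 = 54; r = 53.5 − 54 = -0.5
x=140: ŷ = -1 + 0.5·140 = 69; r = 69 − 69 = 0
SSE = 6.25 + 2.25 + 2.25 + 0.25 + 2.25 + 1 + 0.25 + 0 = 14.5
s = √(14.5/6) = √2.41667 ≈ 1.555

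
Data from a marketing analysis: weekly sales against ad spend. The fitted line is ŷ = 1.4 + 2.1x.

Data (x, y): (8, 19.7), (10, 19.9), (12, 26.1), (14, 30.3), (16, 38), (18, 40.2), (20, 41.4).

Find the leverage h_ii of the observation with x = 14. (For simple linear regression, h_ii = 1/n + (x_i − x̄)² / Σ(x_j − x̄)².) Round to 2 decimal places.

h = 0.14

x̄ = (8 + 10 + 12 + 14 + 16 + 18 + 20)/7 = 14
Σ(x − x̄)² = 36 + 16 + 4 + 0 + 4 + 16 + 36 = 112
h = 1/7 + (0)²/112 = 0.142857 + 0 = 0.14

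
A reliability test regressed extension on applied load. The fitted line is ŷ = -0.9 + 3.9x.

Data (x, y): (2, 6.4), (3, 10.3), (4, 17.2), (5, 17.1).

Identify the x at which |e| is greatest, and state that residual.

x=2: ŷ = -0.9 + 3.9·2 = 6.9; e = 6.4 − 6.9 = -0.5
x=3: ŷ = -0.9 + 3.9·3 = 10.8; e = 10.3 − 10.8 = -0.5
x=4: ŷ = -0.9 + 3.9·4 = 14.7; e = 17.2 − 14.7 = 2.5
x=5: ŷ = -0.9 + 3.9·5 = 18.6; e = 17.1 − 18.6 = -1.5
Largest |e| is 2.5 at x = 4, residual 2.5.

x = 4, e = 2.5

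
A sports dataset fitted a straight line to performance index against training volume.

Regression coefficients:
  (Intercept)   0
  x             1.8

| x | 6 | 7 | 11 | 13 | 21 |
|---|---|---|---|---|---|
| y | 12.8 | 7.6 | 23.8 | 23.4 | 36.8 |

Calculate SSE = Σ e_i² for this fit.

SSE = 46

x=6: ŷ = 1.8·6 = 10.8; e = 12.8 − 10.8 = 2
x=7: ŷ = 1.8·7 = 12.6; e = 7.6 − 12.6 = -5
x=11: ŷ = 1.8·11 = 19.8; e = 23.8 − 19.8 = 4
x=13: ŷ = 1.8·13 = 23.4; e = 23.4 − 23.4 = 0
x=21: ŷ = 1.8·21 = 37.8; e = 36.8 − 37.8 = -1
SSE = 4 + 25 + 16 + 0 + 1 = 46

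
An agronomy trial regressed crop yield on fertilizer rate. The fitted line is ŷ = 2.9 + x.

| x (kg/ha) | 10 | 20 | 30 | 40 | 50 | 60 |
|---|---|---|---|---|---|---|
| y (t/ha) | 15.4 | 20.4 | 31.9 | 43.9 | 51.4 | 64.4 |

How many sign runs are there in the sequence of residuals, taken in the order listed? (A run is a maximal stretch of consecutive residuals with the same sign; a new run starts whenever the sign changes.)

5 runs

x=10: ŷ = 2.9 + 10 = 12.9; r = 15.4 − 12.9 = 2.5
x=20: ŷ = 2.9 + 20 = 22.9; r = 20.4 − 22.9 = -2.5
x=30: ŷ = 2.9 + 30 = 32.9; r = 31.9 − 32.9 = -1
x=40: ŷ = 2.9 + 40 = 42.9; r = 43.9 − 42.9 = 1
x=50: ŷ = 2.9 + 50 = 52.9; r = 51.4 − 52.9 = -1.5
x=60: ŷ = 2.9 + 60 = 62.9; r = 64.4 − 62.9 = 1.5
Signs: + − − + − +
Runs: +×1, −×2, +×1, −×1, +×1 → 5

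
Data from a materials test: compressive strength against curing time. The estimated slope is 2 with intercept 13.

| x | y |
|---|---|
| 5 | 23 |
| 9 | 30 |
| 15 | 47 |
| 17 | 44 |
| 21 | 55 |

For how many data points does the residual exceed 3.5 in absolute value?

1

x=5: ŷ = 13 + 2·5 = 23; r = 23 − 23 = 0
x=9: ŷ = 13 + 2·9 = 31; r = 30 − 31 = -1
x=15: ŷ = 13 + 2·15 = 43; r = 47 − 43 = 4
x=17: ŷ = 13 + 2·17 = 47; r = 44 − 47 = -3
x=21: ŷ = 13 + 2·21 = 55; r = 55 − 55 = 0
|r| > 3.5: x=15 (|r|=4) → 1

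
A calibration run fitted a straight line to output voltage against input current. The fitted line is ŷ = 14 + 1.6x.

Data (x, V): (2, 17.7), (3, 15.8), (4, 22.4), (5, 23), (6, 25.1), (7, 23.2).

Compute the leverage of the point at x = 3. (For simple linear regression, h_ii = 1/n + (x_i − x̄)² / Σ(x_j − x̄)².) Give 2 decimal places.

x̄ = (2 + 3 + 4 + 5 + 6 + 7)/6 = 4.5
Σ(x − x̄)² = 6.25 + 2.25 + 0.25 + 0.25 + 2.25 + 6.25 = 17.5
h = 1/6 + (-1.5)²/17.5 = 0.166667 + 0.128571 = 0.30

h = 0.30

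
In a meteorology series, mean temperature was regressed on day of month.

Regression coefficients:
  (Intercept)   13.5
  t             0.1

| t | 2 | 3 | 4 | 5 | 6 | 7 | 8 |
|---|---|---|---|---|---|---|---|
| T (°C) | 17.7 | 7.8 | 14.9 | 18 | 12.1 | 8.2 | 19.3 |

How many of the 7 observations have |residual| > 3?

t=2: ŷ = 13.5 + 0.1·2 = 13.7; r = 17.7 − 13.7 = 4
t=3: ŷ = 13.5 + 0.1·3 = 13.8; r = 7.8 − 13.8 = -6
t=4: ŷ = 13.5 + 0.1·4 = 13.9; r = 14.9 − 13.9 = 1
t=5: ŷ = 13.5 + 0.1·5 = 14; r = 18 − 14 = 4
t=6: ŷ = 13.5 + 0.1·6 = 14.1; r = 12.1 − 14.1 = -2
t=7: ŷ = 13.5 + 0.1·7 = 14.2; r = 8.2 − 14.2 = -6
t=8: ŷ = 13.5 + 0.1·8 = 14.3; r = 19.3 − 14.3 = 5
|r| > 3: t=2 (|r|=4), t=3 (|r|=6), t=5 (|r|=4), t=7 (|r|=6), t=8 (|r|=5) → 5

5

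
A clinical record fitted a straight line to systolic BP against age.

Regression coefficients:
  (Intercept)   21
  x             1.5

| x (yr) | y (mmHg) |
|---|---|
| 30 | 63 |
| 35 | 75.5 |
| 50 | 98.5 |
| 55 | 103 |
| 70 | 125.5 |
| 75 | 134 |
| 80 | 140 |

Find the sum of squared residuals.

SSE = 21

x=30: ŷ = 21 + 1.5·30 = 66; r = 63 − 66 = -3
x=35: ŷ = 21 + 1.5·35 = 73.5; r = 75.5 − 73.5 = 2
x=50: ŷ = 21 + 1.5·50 = 96; r = 98.5 − 96 = 2.5
x=55: ŷ = 21 + 1.5·55 = 103.5; r = 103 − 103.5 = -0.5
x=70: ŷ = 21 + 1.5·70 = 126; r = 125.5 − 126 = -0.5
x=75: ŷ = 21 + 1.5·75 = 133.5; r = 134 − 133.5 = 0.5
x=80: ŷ = 21 + 1.5·80 = 141; r = 140 − 141 = -1
SSE = 9 + 4 + 6.25 + 0.25 + 0.25 + 0.25 + 1 = 21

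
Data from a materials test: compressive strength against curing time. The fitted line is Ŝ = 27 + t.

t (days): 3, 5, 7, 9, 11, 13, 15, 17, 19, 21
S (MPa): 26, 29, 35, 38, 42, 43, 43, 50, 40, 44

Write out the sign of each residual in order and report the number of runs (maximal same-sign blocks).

t=3: Ŝ = 27 + 3 = 30; e = 26 − 30 = -4
t=5: Ŝ = 27 + 5 = 32; e = 29 − 32 = -3
t=7: Ŝ = 27 + 7 = 34; e = 35 − 34 = 1
t=9: Ŝ = 27 + 9 = 36; e = 38 − 36 = 2
t=11: Ŝ = 27 + 11 = 38; e = 42 − 38 = 4
t=13: Ŝ = 27 + 13 = 40; e = 43 − 40 = 3
t=15: Ŝ = 27 + 15 = 42; e = 43 − 42 = 1
t=17: Ŝ = 27 + 17 = 44; e = 50 − 44 = 6
t=19: Ŝ = 27 + 19 = 46; e = 40 − 46 = -6
t=21: Ŝ = 27 + 21 = 48; e = 44 − 48 = -4
Signs: − − + + + + + + − −
Runs: −×2, +×6, −×2 → 3

3 runs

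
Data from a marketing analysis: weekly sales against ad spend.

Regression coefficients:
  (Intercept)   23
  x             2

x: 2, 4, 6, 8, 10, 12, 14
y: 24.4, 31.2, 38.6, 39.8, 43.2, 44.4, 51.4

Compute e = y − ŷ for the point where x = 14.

e = 0.4

ŷ = 23 + 2·14 = 51
e = 51.4 − 51 = 0.4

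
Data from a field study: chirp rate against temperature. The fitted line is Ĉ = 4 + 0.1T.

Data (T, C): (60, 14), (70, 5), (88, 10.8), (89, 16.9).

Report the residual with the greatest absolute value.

T=60: Ĉ = 4 + 0.1·60 = 10; r = 14 − 10 = 4
T=70: Ĉ = 4 + 0.1·70 = 11; r = 5 − 11 = -6
T=88: Ĉ = 4 + 0.1·88 = 12.8; r = 10.8 − 12.8 = -2
T=89: Ĉ = 4 + 0.1·89 = 12.9; r = 16.9 − 12.9 = 4
Largest |r| is 6 at T = 70, residual -6.

r = -6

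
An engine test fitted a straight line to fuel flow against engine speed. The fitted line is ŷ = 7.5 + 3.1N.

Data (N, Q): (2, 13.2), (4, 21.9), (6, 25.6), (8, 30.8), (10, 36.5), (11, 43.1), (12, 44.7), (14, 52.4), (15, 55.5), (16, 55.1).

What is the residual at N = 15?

e = 1.5

ŷ = 7.5 + 3.1·15 = 54
e = 55.5 − 54 = 1.5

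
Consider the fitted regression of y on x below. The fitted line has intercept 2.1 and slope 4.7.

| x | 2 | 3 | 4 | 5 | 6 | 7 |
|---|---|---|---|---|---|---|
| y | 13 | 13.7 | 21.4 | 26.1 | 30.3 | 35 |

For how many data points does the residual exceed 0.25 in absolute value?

4

x=2: ŷ = 2.1 + 4.7·2 = 11.5; e = 13 − 11.5 = 1.5
x=3: ŷ = 2.1 + 4.7·3 = 16.2; e = 13.7 − 16.2 = -2.5
x=4: ŷ = 2.1 + 4.7·4 = 20.9; e = 21.4 − 20.9 = 0.5
x=5: ŷ = 2.1 + 4.7·5 = 25.6; e = 26.1 − 25.6 = 0.5
x=6: ŷ = 2.1 + 4.7·6 = 30.3; e = 30.3 − 30.3 = 0
x=7: ŷ = 2.1 + 4.7·7 = 35; e = 35 − 35 = 0
|e| > 0.25: x=2 (|e|=1.5), x=3 (|e|=2.5), x=4 (|e|=0.5), x=5 (|e|=0.5) → 4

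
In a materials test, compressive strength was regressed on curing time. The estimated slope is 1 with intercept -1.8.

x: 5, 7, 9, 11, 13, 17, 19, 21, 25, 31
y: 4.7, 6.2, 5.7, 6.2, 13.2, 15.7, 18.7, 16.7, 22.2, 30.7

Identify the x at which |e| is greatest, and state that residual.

x = 11, e = -3

x=5: ŷ = -1.8 + 5 = 3.2; e = 4.7 − 3.2 = 1.5
x=7: ŷ = -1.8 + 7 = 5.2; e = 6.2 − 5.2 = 1
x=9: ŷ = -1.8 + 9 = 7.2; e = 5.7 − 7.2 = -1.5
x=11: ŷ = -1.8 + 11 = 9.2; e = 6.2 − 9.2 = -3
x=13: ŷ = -1.8 + 13 = 11.2; e = 13.2 − 11.2 = 2
x=17: ŷ = -1.8 + 17 = 15.2; e = 15.7 − 15.2 = 0.5
x=19: ŷ = -1.8 + 19 = 17.2; e = 18.7 − 17.2 = 1.5
x=21: ŷ = -1.8 + 21 = 19.2; e = 16.7 − 19.2 = -2.5
x=25: ŷ = -1.8 + 25 = 23.2; e = 22.2 − 23.2 = -1
x=31: ŷ = -1.8 + 31 = 29.2; e = 30.7 − 29.2 = 1.5
Largest |e| is 3 at x = 11, residual -3.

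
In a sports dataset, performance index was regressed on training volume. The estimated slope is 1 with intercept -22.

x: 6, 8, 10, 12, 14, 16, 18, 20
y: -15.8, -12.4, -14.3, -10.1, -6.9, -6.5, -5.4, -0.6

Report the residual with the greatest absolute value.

x=6: ŷ = -22 + 6 = -16; e = -15.8 − (-16) = 0.2
x=8: ŷ = -22 + 8 = -14; e = -12.4 − (-14) = 1.6
x=10: ŷ = -22 + 10 = -12; e = -14.3 − (-12) = -2.3
x=12: ŷ = -22 + 12 = -10; e = -10.1 − (-10) = -0.1
x=14: ŷ = -22 + 14 = -8; e = -6.9 − (-8) = 1.1
x=16: ŷ = -22 + 16 = -6; e = -6.5 − (-6) = -0.5
x=18: ŷ = -22 + 18 = -4; e = -5.4 − (-4) = -1.4
x=20: ŷ = -22 + 20 = -2; e = -0.6 − (-2) = 1.4
Largest |e| is 2.3 at x = 10, residual -2.3.

e = -2.3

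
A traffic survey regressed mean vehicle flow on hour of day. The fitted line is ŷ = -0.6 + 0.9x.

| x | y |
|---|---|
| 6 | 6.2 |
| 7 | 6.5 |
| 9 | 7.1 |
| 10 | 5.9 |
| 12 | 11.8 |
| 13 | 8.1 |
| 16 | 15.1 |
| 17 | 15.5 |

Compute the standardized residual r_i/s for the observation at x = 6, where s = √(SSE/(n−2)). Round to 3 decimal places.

x=6: ŷ = -0.6 + 0.9·6 = 4.8; r = 6.2 − 4.8 = 1.4
x=7: ŷ = -0.6 + 0.9·7 = 5.7; r = 6.5 − 5.7 = 0.8
x=9: ŷ = -0.6 + 0.9·9 = 7.5; r = 7.1 − 7.5 = -0.4
x=10: ŷ = -0.6 + 0.9·10 = 8.4; r = 5.9 − 8.4 = -2.5
x=12: ŷ = -0.6 + 0.9·12 = 10.2; r = 11.8 − 10.2 = 1.6
x=13: ŷ = -0.6 + 0.9·13 = 11.1; r = 8.1 − 11.1 = -3
x=16: ŷ = -0.6 + 0.9·16 = 13.8; r = 15.1 − 13.8 = 1.3
x=17: ŷ = -0.6 + 0.9·17 = 14.7; r = 15.5 − 14.7 = 0.8
SSE = 1.96 + 0.64 + 0.16 + 6.25 + 2.56 + 9 + 1.69 + 0.64 = 22.9
s = √(22.9/6) = 1.95363
r/s = 1.4 / 1.95363 = 0.717

0.717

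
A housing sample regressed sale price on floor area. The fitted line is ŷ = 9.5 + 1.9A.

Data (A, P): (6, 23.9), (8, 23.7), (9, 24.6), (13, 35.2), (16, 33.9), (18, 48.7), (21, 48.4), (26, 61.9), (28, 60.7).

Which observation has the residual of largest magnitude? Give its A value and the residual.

A=6: ŷ = 9.5 + 1.9·6 = 20.9; e = 23.9 − 20.9 = 3
A=8: ŷ = 9.5 + 1.9·8 = 24.7; e = 23.7 − 24.7 = -1
A=9: ŷ = 9.5 + 1.9·9 = 26.6; e = 24.6 − 26.6 = -2
A=13: ŷ = 9.5 + 1.9·13 = 34.2; e = 35.2 − 34.2 = 1
A=16: ŷ = 9.5 + 1.9·16 = 39.9; e = 33.9 − 39.9 = -6
A=18: ŷ = 9.5 + 1.9·18 = 43.7; e = 48.7 − 43.7 = 5
A=21: ŷ = 9.5 + 1.9·21 = 49.4; e = 48.4 − 49.4 = -1
A=26: ŷ = 9.5 + 1.9·26 = 58.9; e = 61.9 − 58.9 = 3
A=28: ŷ = 9.5 + 1.9·28 = 62.7; e = 60.7 − 62.7 = -2
Largest |e| is 6 at A = 16, residual -6.

A = 16, e = -6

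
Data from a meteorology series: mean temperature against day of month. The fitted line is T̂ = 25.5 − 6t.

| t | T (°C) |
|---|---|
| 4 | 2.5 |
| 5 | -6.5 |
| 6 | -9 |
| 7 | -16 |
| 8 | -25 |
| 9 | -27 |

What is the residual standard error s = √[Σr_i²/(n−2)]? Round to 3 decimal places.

t=4: T̂ = 25.5 − 6·4 = 1.5; r = 2.5 − 1.5 = 1
t=5: T̂ = 25.5 − 6·5 = -4.5; r = -6.5 − (-4.5) = -2
t=6: T̂ = 25.5 − 6·6 = -10.5; r = -9 − (-10.5) = 1.5
t=7: T̂ = 25.5 − 6·7 = -16.5; r = -16 − (-16.5) = 0.5
t=8: T̂ = 25.5 − 6·8 = -22.5; r = -25 − (-22.5) = -2.5
t=9: T̂ = 25.5 − 6·9 = -28.5; r = -27 − (-28.5) = 1.5
SSE = 1 + 4 + 2.25 + 0.25 + 6.25 + 2.25 = 16
s = √(16/4) = √4 ≈ 2.000

s = 2.000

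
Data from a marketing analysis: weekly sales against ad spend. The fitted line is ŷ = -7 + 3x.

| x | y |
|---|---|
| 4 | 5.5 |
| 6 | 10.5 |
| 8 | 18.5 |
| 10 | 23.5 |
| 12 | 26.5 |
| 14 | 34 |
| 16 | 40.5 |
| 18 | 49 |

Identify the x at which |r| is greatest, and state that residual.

x=4: ŷ = -7 + 3·4 = 5; r = 5.5 − 5 = 0.5
x=6: ŷ = -7 + 3·6 = 11; r = 10.5 − 11 = -0.5
x=8: ŷ = -7 + 3·8 = 17; r = 18.5 − 17 = 1.5
x=10: ŷ = -7 + 3·10 = 23; r = 23.5 − 23 = 0.5
x=12: ŷ = -7 + 3·12 = 29; r = 26.5 − 29 = -2.5
x=14: ŷ = -7 + 3·14 = 35; r = 34 − 35 = -1
x=16: ŷ = -7 + 3·16 = 41; r = 40.5 − 41 = -0.5
x=18: ŷ = -7 + 3·18 = 47; r = 49 − 47 = 2
Largest |r| is 2.5 at x = 12, residual -2.5.

x = 12, r = -2.5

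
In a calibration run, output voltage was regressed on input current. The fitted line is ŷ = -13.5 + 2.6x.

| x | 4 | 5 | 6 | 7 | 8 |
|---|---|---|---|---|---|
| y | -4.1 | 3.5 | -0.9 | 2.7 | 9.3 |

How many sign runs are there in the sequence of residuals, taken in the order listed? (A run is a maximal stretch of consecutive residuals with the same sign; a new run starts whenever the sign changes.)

x=4: ŷ = -13.5 + 2.6·4 = -3.1; r = -4.1 − (-3.1) = -1
x=5: ŷ = -13.5 + 2.6·5 = -0.5; r = 3.5 − (-0.5) = 4
x=6: ŷ = -13.5 + 2.6·6 = 2.1; r = -0.9 − 2.1 = -3
x=7: ŷ = -13.5 + 2.6·7 = 4.7; r = 2.7 − 4.7 = -2
x=8: ŷ = -13.5 + 2.6·8 = 7.3; r = 9.3 − 7.3 = 2
Signs: − + − − +
Runs: −×1, +×1, −×2, +×1 → 4

4 runs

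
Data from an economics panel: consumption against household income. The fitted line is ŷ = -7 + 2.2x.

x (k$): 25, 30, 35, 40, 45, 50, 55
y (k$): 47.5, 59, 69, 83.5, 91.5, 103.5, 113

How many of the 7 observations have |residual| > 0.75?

x=25: ŷ = -7 + 2.2·25 = 48; e = 47.5 − 48 = -0.5
x=30: ŷ = -7 + 2.2·30 = 59; e = 59 − 59 = 0
x=35: ŷ = -7 + 2.2·35 = 70; e = 69 − 70 = -1
x=40: ŷ = -7 + 2.2·40 = 81; e = 83.5 − 81 = 2.5
x=45: ŷ = -7 + 2.2·45 = 92; e = 91.5 − 92 = -0.5
x=50: ŷ = -7 + 2.2·50 = 103; e = 103.5 − 103 = 0.5
x=55: ŷ = -7 + 2.2·55 = 114; e = 113 − 114 = -1
|e| > 0.75: x=35 (|e|=1), x=40 (|e|=2.5), x=55 (|e|=1) → 3

3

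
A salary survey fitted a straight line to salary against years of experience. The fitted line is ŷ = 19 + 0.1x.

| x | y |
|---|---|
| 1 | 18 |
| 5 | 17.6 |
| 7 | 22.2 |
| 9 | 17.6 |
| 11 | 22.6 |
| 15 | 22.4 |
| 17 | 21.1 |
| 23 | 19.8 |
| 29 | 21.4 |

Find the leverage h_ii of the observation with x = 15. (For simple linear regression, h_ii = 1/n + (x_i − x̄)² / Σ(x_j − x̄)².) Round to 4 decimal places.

x̄ = (1 + 5 + 7 + 9 + 11 + 15 + 17 + 23 + 29)/9 = 13
Σ(x − x̄)² = 144 + 64 + 36 + 16 + 4 + 4 + 16 + 100 + 256 = 640
h = 1/9 + (2)²/640 = 0.111111 + 0.00625 = 0.1174

h = 0.1174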